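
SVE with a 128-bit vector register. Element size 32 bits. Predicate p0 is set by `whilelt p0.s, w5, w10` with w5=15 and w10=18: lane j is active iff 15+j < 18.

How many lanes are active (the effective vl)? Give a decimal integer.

128-bit reg / 32-bit elem → 4 lanes
active while 15+j < 18, i.e. j ∈ [0,3) capped at 4 ⇒ 3

vl = 3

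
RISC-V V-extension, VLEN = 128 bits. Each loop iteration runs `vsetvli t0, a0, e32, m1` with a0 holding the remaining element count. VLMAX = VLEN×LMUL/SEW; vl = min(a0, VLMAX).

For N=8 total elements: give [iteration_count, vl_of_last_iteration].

[iterations, last_vl] = [2, 4]

lanes per group: 128·1/32 = 4
8 elements at 4/iter → 2 passes, remainder 4 on the last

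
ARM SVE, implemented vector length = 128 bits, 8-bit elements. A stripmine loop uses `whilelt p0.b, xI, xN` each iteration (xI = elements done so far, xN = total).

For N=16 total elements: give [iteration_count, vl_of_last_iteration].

[iterations, last_vl] = [1, 16]

lane count: 128 div 8 = 16
N=16: ⌈16/16⌉ = 1 iters; last vl = 16 − 0×16 = 16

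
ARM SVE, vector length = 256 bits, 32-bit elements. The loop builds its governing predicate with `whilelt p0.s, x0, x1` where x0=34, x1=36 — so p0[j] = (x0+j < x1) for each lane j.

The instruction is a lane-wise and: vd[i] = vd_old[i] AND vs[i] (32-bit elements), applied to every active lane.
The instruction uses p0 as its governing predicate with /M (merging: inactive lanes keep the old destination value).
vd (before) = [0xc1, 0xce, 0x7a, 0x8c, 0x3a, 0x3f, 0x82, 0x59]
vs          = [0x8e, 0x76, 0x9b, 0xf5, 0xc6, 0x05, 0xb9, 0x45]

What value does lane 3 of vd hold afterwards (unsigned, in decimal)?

lane count: 256 div 32 = 8
whilelt: lane j active iff 34+j < 36 → j < 2 → 2 active
[0] and(0xc1,0x8e) = 0x80
[1] and(0xce,0x76) = 0x46
[2] tail/keep = 0x7a
[3] tail/keep = 0x8c
[4] tail/keep = 0x3a
[5] tail/keep = 0x3f
[6] tail/keep = 0x82
[7] tail/keep = 0x59

vd[3] = 140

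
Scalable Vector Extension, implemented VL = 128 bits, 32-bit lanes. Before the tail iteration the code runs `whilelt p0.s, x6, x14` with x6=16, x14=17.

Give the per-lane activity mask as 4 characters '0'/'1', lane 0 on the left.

predicate = 1000

lane count: 128 div 32 = 4
p0[j] = (16+j < 17); true for j=0..0 → 1 lanes set
bits (lane 0 leftmost): 1000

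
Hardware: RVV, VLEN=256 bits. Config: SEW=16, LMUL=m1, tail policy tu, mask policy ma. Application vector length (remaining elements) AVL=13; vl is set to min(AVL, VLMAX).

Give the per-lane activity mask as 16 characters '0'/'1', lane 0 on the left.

predicate = 1111111111111000

VLMAX = (256 × 1) / 16 = 16 lanes
vl ← min(13, 16) = 13
bits (lane 0 leftmost): 1111111111111000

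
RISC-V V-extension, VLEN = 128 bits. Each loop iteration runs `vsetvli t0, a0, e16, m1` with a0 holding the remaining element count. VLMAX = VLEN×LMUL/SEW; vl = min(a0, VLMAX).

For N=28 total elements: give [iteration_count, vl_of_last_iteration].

VLMAX = (128 × 1) / 16 = 8 lanes
28 elements at 8/iter → 4 passes, remainder 4 on the last

[iterations, last_vl] = [4, 4]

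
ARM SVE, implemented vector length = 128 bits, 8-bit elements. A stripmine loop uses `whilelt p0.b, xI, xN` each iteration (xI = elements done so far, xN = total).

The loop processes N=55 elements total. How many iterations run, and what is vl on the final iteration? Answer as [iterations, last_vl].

lane count: 128 div 8 = 16
N=55: ⌈55/16⌉ = 4 iters; last vl = 55 − 3×16 = 7

[iterations, last_vl] = [4, 7]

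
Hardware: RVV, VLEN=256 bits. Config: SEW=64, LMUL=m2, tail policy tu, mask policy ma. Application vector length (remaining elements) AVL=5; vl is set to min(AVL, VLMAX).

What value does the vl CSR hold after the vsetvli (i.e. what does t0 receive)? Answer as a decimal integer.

VLMAX = VLEN×LMUL/SEW = 256×2/64 = 8
AVL=5 ≤ VLMAX=8, so vl = 5

vl = 5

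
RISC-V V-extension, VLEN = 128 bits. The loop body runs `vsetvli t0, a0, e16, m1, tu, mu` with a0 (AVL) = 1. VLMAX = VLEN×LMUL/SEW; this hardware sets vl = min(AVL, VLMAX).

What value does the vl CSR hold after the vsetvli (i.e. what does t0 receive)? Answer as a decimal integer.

vl = 1

VLMAX = (128 × 1) / 16 = 8 lanes
vl = min(AVL, VLMAX) = min(1, 8) = 1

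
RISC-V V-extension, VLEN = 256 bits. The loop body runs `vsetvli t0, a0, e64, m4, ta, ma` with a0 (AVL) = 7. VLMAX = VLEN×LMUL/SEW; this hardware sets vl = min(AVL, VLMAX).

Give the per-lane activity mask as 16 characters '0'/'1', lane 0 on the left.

lanes per group: 256·4/64 = 16
AVL=7 ≤ VLMAX=16, so vl = 7
bits (lane 0 leftmost): 1111111000000000

predicate = 1111111000000000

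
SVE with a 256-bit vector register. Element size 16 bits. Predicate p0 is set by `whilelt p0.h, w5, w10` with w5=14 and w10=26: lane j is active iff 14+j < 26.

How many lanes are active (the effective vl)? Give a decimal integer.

vl = 12

256-bit reg / 16-bit elem → 16 lanes
whilelt: lane j active iff 14+j < 26 → j < 12 → 12 active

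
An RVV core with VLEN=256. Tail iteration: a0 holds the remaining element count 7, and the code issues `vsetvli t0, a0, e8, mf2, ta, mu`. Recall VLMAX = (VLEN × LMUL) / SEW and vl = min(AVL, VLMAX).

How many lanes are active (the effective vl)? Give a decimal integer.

VLMAX = (256 × 1/2) / 8 = 16 lanes
vl = min(AVL, VLMAX) = min(7, 16) = 7

vl = 7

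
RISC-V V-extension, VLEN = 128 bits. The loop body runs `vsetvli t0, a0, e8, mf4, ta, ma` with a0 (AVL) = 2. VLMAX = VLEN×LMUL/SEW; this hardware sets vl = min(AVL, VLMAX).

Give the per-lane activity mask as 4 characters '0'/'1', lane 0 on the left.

predicate = 1100

VLMAX = VLEN×LMUL/SEW = 128×1/4/8 = 4
vl = min(AVL, VLMAX) = min(2, 4) = 2
bits (lane 0 leftmost): 1100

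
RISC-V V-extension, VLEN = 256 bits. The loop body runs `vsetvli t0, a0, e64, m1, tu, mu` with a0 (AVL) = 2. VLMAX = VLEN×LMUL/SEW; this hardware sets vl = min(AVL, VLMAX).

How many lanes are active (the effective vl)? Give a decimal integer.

vl = 2

lanes per group: 256·1/64 = 4
vl ← min(2, 4) = 2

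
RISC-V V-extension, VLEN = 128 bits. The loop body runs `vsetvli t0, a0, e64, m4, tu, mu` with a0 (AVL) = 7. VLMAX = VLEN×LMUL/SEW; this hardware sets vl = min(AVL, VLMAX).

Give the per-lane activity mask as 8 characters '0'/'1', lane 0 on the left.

VLMAX = (128 × 4) / 64 = 8 lanes
vl = min(AVL, VLMAX) = min(7, 8) = 7
bits (lane 0 leftmost): 11111110

predicate = 11111110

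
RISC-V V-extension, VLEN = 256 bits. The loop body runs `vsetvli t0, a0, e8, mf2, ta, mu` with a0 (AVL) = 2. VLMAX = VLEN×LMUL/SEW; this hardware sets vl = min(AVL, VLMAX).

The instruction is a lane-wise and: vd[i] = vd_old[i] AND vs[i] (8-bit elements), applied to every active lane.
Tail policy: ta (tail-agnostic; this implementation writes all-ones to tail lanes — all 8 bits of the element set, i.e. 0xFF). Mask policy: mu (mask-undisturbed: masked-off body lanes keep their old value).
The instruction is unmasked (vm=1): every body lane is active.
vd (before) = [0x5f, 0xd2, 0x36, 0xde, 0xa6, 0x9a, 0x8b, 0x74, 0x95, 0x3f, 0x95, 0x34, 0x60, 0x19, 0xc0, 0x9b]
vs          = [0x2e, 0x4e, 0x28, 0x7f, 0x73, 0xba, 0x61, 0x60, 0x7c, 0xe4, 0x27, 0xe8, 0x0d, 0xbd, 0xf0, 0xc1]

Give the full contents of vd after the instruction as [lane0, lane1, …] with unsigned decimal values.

VLMAX = VLEN×LMUL/SEW = 256×1/2/8 = 16
AVL=2 ≤ VLMAX=16, so vl = 2
  i=0: and(0x5f,0x2e) → 14
  i=1: and(0xd2,0x4e) → 66
  i=2: tail/ones → 255
  i=3: tail/ones → 255
  i=4: tail/ones → 255
  i=5: tail/ones → 255
  i=6: tail/ones → 255
  i=7: tail/ones → 255
  i=8: tail/ones → 255
  i=9: tail/ones → 255
  i=10: tail/ones → 255
  i=11: tail/ones → 255
  i=12: tail/ones → 255
  i=13: tail/ones → 255
  i=14: tail/ones → 255
  i=15: tail/ones → 255

vd = [14, 66, 255, 255, 255, 255, 255, 255, 255, 255, 255, 255, 255, 255, 255, 255]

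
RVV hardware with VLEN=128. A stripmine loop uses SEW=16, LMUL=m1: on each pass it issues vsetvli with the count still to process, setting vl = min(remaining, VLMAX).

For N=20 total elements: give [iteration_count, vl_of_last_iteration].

[iterations, last_vl] = [3, 4]

lanes per group: 128·1/16 = 8
20 elements at 8/iter → 3 passes, remainder 4 on the last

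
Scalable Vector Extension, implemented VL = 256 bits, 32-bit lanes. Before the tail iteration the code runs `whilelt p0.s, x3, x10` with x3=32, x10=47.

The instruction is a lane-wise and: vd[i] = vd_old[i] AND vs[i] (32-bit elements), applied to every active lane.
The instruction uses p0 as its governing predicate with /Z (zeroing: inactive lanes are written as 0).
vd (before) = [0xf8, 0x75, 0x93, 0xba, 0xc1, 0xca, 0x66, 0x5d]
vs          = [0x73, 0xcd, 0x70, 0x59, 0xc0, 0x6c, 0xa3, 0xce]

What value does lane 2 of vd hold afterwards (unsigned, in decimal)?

vd[2] = 16

lane count: 256 div 32 = 8
p0[j] = (32+j < 47); true for j=0..7 → 8 lanes set
vd[0] and(0xf8,0x73) -> 0x70
vd[1] and(0x75,0xcd) -> 0x45
vd[2] and(0x93,0x70) -> 0x10
vd[3] and(0xba,0x59) -> 0x18
vd[4] and(0xc1,0xc0) -> 0xc0
vd[5] and(0xca,0x6c) -> 0x48
vd[6] and(0x66,0xa3) -> 0x22
vd[7] and(0x5d,0xce) -> 0x4c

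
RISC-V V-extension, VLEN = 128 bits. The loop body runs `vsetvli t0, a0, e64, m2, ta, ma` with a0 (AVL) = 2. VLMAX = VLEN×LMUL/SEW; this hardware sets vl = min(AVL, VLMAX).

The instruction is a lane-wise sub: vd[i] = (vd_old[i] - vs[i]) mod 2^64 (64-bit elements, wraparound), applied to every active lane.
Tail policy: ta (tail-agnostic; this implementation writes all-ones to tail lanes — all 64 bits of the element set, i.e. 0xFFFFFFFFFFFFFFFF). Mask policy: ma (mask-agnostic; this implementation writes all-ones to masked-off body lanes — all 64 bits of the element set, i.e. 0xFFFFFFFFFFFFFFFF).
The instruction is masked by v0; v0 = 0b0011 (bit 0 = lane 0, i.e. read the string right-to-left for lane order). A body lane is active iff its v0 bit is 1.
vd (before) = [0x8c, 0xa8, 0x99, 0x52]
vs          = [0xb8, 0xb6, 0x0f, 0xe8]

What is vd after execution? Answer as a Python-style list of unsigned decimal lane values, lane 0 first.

VLMAX = (128 × 2) / 64 = 4 lanes
AVL=2 ≤ VLMAX=4, so vl = 2
vd[0] sub(0x8c,0xb8) -> 0xffffffffffffffd4
vd[1] sub(0xa8,0xb6) -> 0xfffffffffffffff2
vd[2] tail/ones -> 0xffffffffffffffff
vd[3] tail/ones -> 0xffffffffffffffff

vd = [18446744073709551572, 18446744073709551602, 18446744073709551615, 18446744073709551615]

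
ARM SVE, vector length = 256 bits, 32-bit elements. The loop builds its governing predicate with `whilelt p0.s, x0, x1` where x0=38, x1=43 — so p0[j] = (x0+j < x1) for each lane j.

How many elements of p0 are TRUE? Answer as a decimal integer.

vl = 5

register lanes = 256/32 = 8
p0[j] = (38+j < 43); true for j=0..4 → 5 lanes set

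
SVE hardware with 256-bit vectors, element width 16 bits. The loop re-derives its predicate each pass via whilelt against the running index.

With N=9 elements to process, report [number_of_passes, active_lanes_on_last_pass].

lane count: 256 div 16 = 16
9 elements at 16/iter → 1 passes, remainder 9 on the last

[iterations, last_vl] = [1, 9]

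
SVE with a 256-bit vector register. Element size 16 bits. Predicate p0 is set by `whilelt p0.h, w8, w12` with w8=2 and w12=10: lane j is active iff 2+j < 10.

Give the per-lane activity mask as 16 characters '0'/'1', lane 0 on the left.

256-bit reg / 16-bit elem → 16 lanes
active while 2+j < 10, i.e. j ∈ [0,8) capped at 16 ⇒ 8
bits (lane 0 leftmost): 1111111100000000

predicate = 1111111100000000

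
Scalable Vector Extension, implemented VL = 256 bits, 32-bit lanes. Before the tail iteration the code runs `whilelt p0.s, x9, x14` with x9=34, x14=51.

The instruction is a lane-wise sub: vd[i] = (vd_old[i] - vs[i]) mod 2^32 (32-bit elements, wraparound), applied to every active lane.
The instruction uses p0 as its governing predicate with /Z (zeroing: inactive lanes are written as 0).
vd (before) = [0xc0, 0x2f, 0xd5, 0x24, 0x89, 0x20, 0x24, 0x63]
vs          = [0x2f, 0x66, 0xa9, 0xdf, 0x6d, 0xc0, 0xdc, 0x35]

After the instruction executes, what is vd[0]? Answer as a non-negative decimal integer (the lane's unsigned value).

vd[0] = 145

256-bit reg / 32-bit elem → 8 lanes
whilelt: lane j active iff 34+j < 51 → j < 17 → 8 active
[0] sub(0xc0,0x2f) = 0x91
[1] sub(0x2f,0x66) = 0xffffffc9
[2] sub(0xd5,0xa9) = 0x2c
[3] sub(0x24,0xdf) = 0xffffff45
[4] sub(0x89,0x6d) = 0x1c
[5] sub(0x20,0xc0) = 0xffffff60
[6] sub(0x24,0xdc) = 0xffffff48
[7] sub(0x63,0x35) = 0x2e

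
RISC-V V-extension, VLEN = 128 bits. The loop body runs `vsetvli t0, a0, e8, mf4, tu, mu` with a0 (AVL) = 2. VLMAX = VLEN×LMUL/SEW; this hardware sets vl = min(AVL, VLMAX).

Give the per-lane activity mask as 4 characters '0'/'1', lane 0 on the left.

predicate = 1100

VLMAX = VLEN×LMUL/SEW = 128×1/4/8 = 4
AVL=2 ≤ VLMAX=4, so vl = 2
bits (lane 0 leftmost): 1100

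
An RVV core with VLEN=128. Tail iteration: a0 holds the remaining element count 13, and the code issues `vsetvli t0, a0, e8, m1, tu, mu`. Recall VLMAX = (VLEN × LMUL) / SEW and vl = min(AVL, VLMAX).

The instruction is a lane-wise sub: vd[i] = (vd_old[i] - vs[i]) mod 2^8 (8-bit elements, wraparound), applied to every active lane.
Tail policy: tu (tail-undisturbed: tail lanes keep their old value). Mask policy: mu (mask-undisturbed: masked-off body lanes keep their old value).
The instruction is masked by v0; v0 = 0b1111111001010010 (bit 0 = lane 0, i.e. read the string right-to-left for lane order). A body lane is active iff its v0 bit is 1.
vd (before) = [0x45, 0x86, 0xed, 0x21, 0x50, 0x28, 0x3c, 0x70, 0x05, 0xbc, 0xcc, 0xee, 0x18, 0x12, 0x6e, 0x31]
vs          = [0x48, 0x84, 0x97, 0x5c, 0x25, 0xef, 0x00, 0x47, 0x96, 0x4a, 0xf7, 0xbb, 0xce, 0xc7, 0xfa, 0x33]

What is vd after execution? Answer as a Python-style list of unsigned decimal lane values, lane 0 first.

vd = [69, 2, 237, 33, 43, 40, 60, 112, 5, 114, 213, 51, 74, 18, 110, 49]

VLMAX = VLEN×LMUL/SEW = 128×1/8 = 16
vl = min(AVL, VLMAX) = min(13, 16) = 13
vd[0] mask-off/keep -> 0x45
vd[1] sub(0x86,0x84) -> 0x02
vd[2] mask-off/keep -> 0xed
vd[3] mask-off/keep -> 0x21
vd[4] sub(0x50,0x25) -> 0x2b
vd[5] mask-off/keep -> 0x28
vd[6] sub(0x3c,0x00) -> 0x3c
vd[7] mask-off/keep -> 0x70
vd[8] mask-off/keep -> 0x05
vd[9] sub(0xbc,0x4a) -> 0x72
vd[10] sub(0xcc,0xf7) -> 0xd5
vd[11] sub(0xee,0xbb) -> 0x33
vd[12] sub(0x18,0xce) -> 0x4a
vd[13] tail/keep -> 0x12
vd[14] tail/keep -> 0x6e
vd[15] tail/keep -> 0x31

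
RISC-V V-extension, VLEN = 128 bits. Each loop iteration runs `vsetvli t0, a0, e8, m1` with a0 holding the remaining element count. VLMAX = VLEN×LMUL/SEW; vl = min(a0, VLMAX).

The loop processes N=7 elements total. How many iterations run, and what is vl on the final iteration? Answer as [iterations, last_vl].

[iterations, last_vl] = [1, 7]

VLMAX = VLEN×LMUL/SEW = 128×1/8 = 16
N=7: ⌈7/16⌉ = 1 iters; last vl = 7 − 0×16 = 7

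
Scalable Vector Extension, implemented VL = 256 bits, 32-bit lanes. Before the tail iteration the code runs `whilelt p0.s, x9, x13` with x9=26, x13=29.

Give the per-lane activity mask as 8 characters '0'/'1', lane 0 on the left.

predicate = 11100000

lane count: 256 div 32 = 8
active while 26+j < 29, i.e. j ∈ [0,3) capped at 8 ⇒ 3
bits (lane 0 leftmost): 11100000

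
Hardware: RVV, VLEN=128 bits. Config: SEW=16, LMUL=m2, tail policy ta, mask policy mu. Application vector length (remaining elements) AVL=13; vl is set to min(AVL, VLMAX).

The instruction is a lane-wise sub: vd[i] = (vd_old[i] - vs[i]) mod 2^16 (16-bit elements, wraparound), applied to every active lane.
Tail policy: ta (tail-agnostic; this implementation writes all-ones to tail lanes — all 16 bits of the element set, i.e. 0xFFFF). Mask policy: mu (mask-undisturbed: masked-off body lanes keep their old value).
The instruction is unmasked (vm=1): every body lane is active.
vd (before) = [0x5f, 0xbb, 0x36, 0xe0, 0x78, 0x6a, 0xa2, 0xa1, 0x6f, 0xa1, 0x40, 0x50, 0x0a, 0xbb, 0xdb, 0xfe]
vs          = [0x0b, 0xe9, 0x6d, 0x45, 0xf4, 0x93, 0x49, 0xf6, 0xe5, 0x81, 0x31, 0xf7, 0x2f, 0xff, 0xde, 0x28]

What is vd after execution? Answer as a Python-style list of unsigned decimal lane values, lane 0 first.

vd = [84, 65490, 65481, 155, 65412, 65495, 89, 65451, 65418, 32, 15, 65369, 65499, 65535, 65535, 65535]

lanes per group: 128·2/16 = 16
vl = min(AVL, VLMAX) = min(13, 16) = 13
vd[0] sub(0x5f,0x0b) -> 0x54
vd[1] sub(0xbb,0xe9) -> 0xffd2
vd[2] sub(0x36,0x6d) -> 0xffc9
vd[3] sub(0xe0,0x45) -> 0x9b
vd[4] sub(0x78,0xf4) -> 0xff84
vd[5] sub(0x6a,0x93) -> 0xffd7
vd[6] sub(0xa2,0x49) -> 0x59
vd[7] sub(0xa1,0xf6) -> 0xffab
vd[8] sub(0x6f,0xe5) -> 0xff8a
vd[9] sub(0xa1,0x81) -> 0x20
vd[10] sub(0x40,0x31) -> 0x0f
vd[11] sub(0x50,0xf7) -> 0xff59
vd[12] sub(0x0a,0x2f) -> 0xffdb
vd[13] tail/ones -> 0xffff
vd[14] tail/ones -> 0xffff
vd[15] tail/ones -> 0xffff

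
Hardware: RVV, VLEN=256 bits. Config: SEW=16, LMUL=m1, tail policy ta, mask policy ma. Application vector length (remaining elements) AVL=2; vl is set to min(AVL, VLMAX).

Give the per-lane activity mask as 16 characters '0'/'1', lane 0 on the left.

VLMAX = (256 × 1) / 16 = 16 lanes
vl ← min(2, 16) = 2
bits (lane 0 leftmost): 1100000000000000

predicate = 1100000000000000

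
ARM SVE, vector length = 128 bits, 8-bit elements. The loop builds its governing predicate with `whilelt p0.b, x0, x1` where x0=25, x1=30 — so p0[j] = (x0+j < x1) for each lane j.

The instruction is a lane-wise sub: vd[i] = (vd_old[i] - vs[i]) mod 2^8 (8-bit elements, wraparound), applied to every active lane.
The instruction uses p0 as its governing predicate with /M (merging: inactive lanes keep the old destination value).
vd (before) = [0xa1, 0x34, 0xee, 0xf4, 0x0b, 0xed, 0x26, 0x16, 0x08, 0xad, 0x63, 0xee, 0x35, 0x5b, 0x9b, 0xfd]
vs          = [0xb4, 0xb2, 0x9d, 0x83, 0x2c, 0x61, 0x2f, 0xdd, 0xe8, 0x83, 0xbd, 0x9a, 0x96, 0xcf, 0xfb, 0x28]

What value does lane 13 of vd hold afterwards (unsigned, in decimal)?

vd[13] = 91

register lanes = 128/8 = 16
whilelt: lane j active iff 25+j < 30 → j < 5 → 5 active
vd[0] sub(0xa1,0xb4) -> 0xed
vd[1] sub(0x34,0xb2) -> 0x82
vd[2] sub(0xee,0x9d) -> 0x51
vd[3] sub(0xf4,0x83) -> 0x71
vd[4] sub(0x0b,0x2c) -> 0xdf
vd[5] tail/keep -> 0xed
vd[6] tail/keep -> 0x26
vd[7] tail/keep -> 0x16
vd[8] tail/keep -> 0x08
vd[9] tail/keep -> 0xad
vd[10] tail/keep -> 0x63
vd[11] tail/keep -> 0xee
vd[12] tail/keep -> 0x35
vd[13] tail/keep -> 0x5b
vd[14] tail/keep -> 0x9b
vd[15] tail/keep -> 0xfd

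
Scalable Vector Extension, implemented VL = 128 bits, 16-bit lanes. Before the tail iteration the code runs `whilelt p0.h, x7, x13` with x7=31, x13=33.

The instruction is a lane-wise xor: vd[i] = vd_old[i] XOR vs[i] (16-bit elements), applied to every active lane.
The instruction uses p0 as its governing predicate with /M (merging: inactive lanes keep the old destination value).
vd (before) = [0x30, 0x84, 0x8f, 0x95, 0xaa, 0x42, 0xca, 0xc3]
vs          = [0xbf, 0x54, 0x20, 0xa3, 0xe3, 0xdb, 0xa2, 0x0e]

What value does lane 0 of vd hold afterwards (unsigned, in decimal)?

vd[0] = 143

128-bit reg / 16-bit elem → 8 lanes
active while 31+j < 33, i.e. j ∈ [0,2) capped at 8 ⇒ 2
[0] xor(0x30,0xbf) = 0x8f
[1] xor(0x84,0x54) = 0xd0
[2] tail/keep = 0x8f
[3] tail/keep = 0x95
[4] tail/keep = 0xaa
[5] tail/keep = 0x42
[6] tail/keep = 0xca
[7] tail/keep = 0xc3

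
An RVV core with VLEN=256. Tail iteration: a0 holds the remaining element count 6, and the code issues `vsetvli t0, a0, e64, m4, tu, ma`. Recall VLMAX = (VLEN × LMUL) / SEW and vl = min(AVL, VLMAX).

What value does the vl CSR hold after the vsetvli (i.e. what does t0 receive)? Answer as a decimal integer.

lanes per group: 256·4/64 = 16
AVL=6 ≤ VLMAX=16, so vl = 6

vl = 6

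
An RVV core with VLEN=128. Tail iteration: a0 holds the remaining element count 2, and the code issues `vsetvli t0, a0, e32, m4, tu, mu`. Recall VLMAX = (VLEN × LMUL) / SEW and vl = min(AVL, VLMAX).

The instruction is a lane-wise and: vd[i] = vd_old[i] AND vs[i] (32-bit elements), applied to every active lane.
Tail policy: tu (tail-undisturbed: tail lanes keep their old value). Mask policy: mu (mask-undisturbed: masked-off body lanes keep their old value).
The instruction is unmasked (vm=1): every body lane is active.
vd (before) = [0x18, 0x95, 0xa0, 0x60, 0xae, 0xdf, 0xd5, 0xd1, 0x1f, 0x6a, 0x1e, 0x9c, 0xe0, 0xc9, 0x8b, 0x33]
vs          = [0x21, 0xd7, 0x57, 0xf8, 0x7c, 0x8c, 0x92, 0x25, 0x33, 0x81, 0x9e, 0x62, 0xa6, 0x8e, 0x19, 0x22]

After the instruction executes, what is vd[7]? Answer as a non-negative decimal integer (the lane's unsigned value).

vd[7] = 209

VLMAX = (128 × 4) / 32 = 16 lanes
vl ← min(2, 16) = 2
  i=0: and(0x18,0x21) → 0
  i=1: and(0x95,0xd7) → 149
  i=2: tail/keep → 160
  i=3: tail/keep → 96
  i=4: tail/keep → 174
  i=5: tail/keep → 223
  i=6: tail/keep → 213
  i=7: tail/keep → 209
  i=8: tail/keep → 31
  i=9: tail/keep → 106
  i=10: tail/keep → 30
  i=11: tail/keep → 156
  i=12: tail/keep → 224
  i=13: tail/keep → 201
  i=14: tail/keep → 139
  i=15: tail/keep → 51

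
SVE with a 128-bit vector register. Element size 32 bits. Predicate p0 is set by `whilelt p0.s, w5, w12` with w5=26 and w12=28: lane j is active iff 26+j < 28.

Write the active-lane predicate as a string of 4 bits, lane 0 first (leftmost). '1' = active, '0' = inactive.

predicate = 1100

register lanes = 128/32 = 4
p0[j] = (26+j < 28); true for j=0..1 → 2 lanes set
bits (lane 0 leftmost): 1100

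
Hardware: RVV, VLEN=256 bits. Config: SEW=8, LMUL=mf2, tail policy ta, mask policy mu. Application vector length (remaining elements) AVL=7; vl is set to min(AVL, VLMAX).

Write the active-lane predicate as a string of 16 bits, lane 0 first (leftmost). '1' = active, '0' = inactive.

lanes per group: 256·1/2/8 = 16
AVL=7 ≤ VLMAX=16, so vl = 7
bits (lane 0 leftmost): 1111111000000000

predicate = 1111111000000000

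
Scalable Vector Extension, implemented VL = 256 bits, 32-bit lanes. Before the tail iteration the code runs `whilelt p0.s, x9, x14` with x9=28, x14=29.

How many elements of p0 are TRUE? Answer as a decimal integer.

vl = 1

register lanes = 256/32 = 8
whilelt: lane j active iff 28+j < 29 → j < 1 → 1 active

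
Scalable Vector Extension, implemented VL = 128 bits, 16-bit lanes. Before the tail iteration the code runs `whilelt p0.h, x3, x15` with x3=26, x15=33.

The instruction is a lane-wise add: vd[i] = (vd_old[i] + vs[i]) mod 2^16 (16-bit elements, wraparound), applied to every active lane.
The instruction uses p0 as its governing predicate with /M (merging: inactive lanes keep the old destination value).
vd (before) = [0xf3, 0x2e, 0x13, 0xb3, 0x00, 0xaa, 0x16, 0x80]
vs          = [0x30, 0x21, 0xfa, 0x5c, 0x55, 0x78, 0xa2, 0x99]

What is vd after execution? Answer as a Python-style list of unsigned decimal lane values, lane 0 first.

vd = [291, 79, 269, 271, 85, 290, 184, 128]

lane count: 128 div 16 = 8
whilelt: lane j active iff 26+j < 33 → j < 7 → 7 active
  i=0: add(0xf3,0x30) → 291
  i=1: add(0x2e,0x21) → 79
  i=2: add(0x13,0xfa) → 269
  i=3: add(0xb3,0x5c) → 271
  i=4: add(0x00,0x55) → 85
  i=5: add(0xaa,0x78) → 290
  i=6: add(0x16,0xa2) → 184
  i=7: tail/keep → 128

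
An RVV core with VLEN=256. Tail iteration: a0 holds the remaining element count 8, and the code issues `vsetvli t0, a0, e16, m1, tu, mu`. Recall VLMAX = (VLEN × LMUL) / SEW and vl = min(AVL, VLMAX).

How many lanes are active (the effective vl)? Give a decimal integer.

vl = 8

VLMAX = (256 × 1) / 16 = 16 lanes
vl ← min(8, 16) = 8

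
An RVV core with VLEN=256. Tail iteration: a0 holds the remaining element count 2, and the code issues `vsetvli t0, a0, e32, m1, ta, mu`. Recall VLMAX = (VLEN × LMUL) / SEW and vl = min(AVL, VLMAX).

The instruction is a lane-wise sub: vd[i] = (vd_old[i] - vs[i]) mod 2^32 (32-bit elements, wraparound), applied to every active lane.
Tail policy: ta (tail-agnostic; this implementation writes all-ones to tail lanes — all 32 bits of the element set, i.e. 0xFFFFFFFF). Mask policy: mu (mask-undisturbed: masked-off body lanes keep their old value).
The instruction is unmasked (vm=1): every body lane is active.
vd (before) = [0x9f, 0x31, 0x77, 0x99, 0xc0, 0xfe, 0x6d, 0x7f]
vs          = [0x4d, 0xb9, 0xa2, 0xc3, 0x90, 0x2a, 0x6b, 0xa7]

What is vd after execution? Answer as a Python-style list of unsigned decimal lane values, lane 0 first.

VLMAX = (256 × 1) / 32 = 8 lanes
AVL=2 ≤ VLMAX=8, so vl = 2
lane  0: sub(0x9f,0x4d) ⇒ 0x52
lane  1: sub(0x31,0xb9) ⇒ 0xffffff78
lane  2: tail/ones ⇒ 0xffffffff
lane  3: tail/ones ⇒ 0xffffffff
lane  4: tail/ones ⇒ 0xffffffff
lane  5: tail/ones ⇒ 0xffffffff
lane  6: tail/ones ⇒ 0xffffffff
lane  7: tail/ones ⇒ 0xffffffff

vd = [82, 4294967160, 4294967295, 4294967295, 4294967295, 4294967295, 4294967295, 4294967295]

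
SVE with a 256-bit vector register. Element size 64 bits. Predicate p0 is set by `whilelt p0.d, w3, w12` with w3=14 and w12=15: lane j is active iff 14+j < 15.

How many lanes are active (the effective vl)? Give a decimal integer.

vl = 1

lane count: 256 div 64 = 4
active while 14+j < 15, i.e. j ∈ [0,1) capped at 4 ⇒ 1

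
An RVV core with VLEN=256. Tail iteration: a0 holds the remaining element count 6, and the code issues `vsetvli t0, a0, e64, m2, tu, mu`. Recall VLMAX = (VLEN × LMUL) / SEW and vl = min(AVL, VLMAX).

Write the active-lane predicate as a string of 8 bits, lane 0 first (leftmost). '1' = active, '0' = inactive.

VLMAX = VLEN×LMUL/SEW = 256×2/64 = 8
vl = min(AVL, VLMAX) = min(6, 8) = 6
bits (lane 0 leftmost): 11111100

predicate = 11111100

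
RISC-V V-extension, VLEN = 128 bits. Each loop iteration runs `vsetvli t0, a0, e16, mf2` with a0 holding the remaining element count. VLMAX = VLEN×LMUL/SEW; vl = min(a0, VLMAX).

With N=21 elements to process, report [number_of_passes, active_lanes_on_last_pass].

VLMAX = VLEN×LMUL/SEW = 128×1/2/16 = 4
21 elements at 4/iter → 6 passes, remainder 1 on the last

[iterations, last_vl] = [6, 1]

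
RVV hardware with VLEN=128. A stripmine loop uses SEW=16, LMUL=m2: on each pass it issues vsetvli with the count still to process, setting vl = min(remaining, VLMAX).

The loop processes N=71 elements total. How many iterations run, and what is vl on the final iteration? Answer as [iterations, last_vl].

[iterations, last_vl] = [5, 7]

VLMAX = VLEN×LMUL/SEW = 128×2/16 = 16
N=71: ⌈71/16⌉ = 5 iters; last vl = 71 − 4×16 = 7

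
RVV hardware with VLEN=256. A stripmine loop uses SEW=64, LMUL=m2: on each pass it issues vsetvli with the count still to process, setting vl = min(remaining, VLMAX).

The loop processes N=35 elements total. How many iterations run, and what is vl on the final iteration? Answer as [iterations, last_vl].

[iterations, last_vl] = [5, 3]

VLMAX = VLEN×LMUL/SEW = 256×2/64 = 8
35 elements at 8/iter → 5 passes, remainder 3 on the last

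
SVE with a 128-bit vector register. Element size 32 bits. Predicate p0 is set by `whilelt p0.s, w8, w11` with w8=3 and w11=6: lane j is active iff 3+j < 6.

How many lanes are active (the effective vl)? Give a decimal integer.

vl = 3

lane count: 128 div 32 = 4
p0[j] = (3+j < 6); true for j=0..2 → 3 lanes set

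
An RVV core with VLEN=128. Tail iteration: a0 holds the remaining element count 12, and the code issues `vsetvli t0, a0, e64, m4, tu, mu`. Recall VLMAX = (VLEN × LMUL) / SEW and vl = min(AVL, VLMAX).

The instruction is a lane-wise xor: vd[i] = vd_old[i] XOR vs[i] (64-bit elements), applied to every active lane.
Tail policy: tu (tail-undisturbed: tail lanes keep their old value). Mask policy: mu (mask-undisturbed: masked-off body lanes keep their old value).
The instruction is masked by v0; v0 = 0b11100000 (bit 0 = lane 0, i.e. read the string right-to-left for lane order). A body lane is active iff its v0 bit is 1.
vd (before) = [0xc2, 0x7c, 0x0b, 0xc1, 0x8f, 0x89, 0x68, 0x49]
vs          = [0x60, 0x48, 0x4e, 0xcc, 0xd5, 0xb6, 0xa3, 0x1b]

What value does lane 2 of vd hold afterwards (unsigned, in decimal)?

lanes per group: 128·4/64 = 8
vl = min(AVL, VLMAX) = min(12, 8) = 8
  i=0: mask-off/keep → 194
  i=1: mask-off/keep → 124
  i=2: mask-off/keep → 11
  i=3: mask-off/keep → 193
  i=4: mask-off/keep → 143
  i=5: xor(0x89,0xb6) → 63
  i=6: xor(0x68,0xa3) → 203
  i=7: xor(0x49,0x1b) → 82

vd[2] = 11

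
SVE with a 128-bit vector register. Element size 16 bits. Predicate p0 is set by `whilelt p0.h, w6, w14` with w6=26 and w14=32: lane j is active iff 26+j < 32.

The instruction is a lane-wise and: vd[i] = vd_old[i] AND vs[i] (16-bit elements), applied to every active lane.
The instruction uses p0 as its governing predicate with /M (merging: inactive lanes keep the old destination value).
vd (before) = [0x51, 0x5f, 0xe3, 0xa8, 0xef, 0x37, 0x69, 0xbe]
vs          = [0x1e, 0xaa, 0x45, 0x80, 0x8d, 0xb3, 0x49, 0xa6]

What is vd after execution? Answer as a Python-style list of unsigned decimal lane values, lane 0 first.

register lanes = 128/16 = 8
whilelt: lane j active iff 26+j < 32 → j < 6 → 6 active
lane  0: and(0x51,0x1e) ⇒ 0x10
lane  1: and(0x5f,0xaa) ⇒ 0x0a
lane  2: and(0xe3,0x45) ⇒ 0x41
lane  3: and(0xa8,0x80) ⇒ 0x80
lane  4: and(0xef,0x8d) ⇒ 0x8d
lane  5: and(0x37,0xb3) ⇒ 0x33
lane  6: tail/keep ⇒ 0x69
lane  7: tail/keep ⇒ 0xbe

vd = [16, 10, 65, 128, 141, 51, 105, 190]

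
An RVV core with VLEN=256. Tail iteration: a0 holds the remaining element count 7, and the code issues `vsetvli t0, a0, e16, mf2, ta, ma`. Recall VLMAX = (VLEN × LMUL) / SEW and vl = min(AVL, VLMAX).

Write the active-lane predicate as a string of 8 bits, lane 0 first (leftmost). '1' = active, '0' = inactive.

predicate = 11111110

lanes per group: 256·1/2/16 = 8
vl ← min(7, 8) = 7
bits (lane 0 leftmost): 11111110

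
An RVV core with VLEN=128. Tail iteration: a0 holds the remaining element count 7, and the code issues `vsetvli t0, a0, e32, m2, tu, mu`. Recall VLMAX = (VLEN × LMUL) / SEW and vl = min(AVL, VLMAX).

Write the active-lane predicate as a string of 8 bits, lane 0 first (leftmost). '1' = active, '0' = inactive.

VLMAX = (128 × 2) / 32 = 8 lanes
AVL=7 ≤ VLMAX=8, so vl = 7
bits (lane 0 leftmost): 11111110

predicate = 11111110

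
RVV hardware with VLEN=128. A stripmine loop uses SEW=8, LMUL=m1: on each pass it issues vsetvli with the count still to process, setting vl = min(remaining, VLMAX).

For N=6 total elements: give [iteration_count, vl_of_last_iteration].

[iterations, last_vl] = [1, 6]

VLMAX = VLEN×LMUL/SEW = 128×1/8 = 16
iterations = ceil(6/16) = 1; final-pass vl = 6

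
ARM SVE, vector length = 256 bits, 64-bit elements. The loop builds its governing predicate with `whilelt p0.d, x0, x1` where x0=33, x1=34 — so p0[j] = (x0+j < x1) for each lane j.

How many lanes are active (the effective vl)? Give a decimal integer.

vl = 1

lane count: 256 div 64 = 4
p0[j] = (33+j < 34); true for j=0..0 → 1 lanes set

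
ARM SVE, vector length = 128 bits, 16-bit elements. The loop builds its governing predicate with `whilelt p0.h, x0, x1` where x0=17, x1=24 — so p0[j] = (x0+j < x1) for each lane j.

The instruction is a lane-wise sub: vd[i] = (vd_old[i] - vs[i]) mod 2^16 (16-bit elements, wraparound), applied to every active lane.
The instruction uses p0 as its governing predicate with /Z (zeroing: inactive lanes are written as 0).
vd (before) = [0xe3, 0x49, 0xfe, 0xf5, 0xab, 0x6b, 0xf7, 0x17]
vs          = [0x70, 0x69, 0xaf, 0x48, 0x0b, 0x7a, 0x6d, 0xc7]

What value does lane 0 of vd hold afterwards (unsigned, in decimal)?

vd[0] = 115

128-bit reg / 16-bit elem → 8 lanes
p0[j] = (17+j < 24); true for j=0..6 → 7 lanes set
  i=0: sub(0xe3,0x70) → 115
  i=1: sub(0x49,0x69) → 65504
  i=2: sub(0xfe,0xaf) → 79
  i=3: sub(0xf5,0x48) → 173
  i=4: sub(0xab,0x0b) → 160
  i=5: sub(0x6b,0x7a) → 65521
  i=6: sub(0xf7,0x6d) → 138
  i=7: tail/zero → 0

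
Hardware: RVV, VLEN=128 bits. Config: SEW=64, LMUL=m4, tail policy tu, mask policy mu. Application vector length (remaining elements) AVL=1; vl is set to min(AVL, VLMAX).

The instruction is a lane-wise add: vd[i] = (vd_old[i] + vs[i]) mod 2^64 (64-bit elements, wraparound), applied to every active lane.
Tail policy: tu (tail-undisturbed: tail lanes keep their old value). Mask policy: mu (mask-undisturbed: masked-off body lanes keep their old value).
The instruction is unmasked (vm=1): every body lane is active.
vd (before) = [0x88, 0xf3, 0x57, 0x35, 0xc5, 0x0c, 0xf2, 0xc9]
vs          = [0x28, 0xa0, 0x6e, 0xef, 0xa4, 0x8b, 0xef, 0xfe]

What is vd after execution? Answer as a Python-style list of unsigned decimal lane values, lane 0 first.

vd = [176, 243, 87, 53, 197, 12, 242, 201]

lanes per group: 128·4/64 = 8
vl ← min(1, 8) = 1
  i=0: add(0x88,0x28) → 176
  i=1: tail/keep → 243
  i=2: tail/keep → 87
  i=3: tail/keep → 53
  i=4: tail/keep → 197
  i=5: tail/keep → 12
  i=6: tail/keep → 242
  i=7: tail/keep → 201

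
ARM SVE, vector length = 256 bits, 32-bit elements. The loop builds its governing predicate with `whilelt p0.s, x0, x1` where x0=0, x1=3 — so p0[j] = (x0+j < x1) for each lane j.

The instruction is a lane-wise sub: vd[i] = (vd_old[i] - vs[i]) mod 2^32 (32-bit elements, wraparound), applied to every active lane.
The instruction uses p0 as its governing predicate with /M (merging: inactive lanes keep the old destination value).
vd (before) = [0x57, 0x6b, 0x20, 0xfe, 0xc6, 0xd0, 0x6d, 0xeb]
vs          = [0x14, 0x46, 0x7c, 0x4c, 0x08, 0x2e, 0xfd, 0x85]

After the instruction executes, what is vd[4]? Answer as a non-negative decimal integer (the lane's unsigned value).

register lanes = 256/32 = 8
active while 0+j < 3, i.e. j ∈ [0,3) capped at 8 ⇒ 3
lane  0: sub(0x57,0x14) ⇒ 0x43
lane  1: sub(0x6b,0x46) ⇒ 0x25
lane  2: sub(0x20,0x7c) ⇒ 0xffffffa4
lane  3: tail/keep ⇒ 0xfe
lane  4: tail/keep ⇒ 0xc6
lane  5: tail/keep ⇒ 0xd0
lane  6: tail/keep ⇒ 0x6d
lane  7: tail/keep ⇒ 0xeb

vd[4] = 198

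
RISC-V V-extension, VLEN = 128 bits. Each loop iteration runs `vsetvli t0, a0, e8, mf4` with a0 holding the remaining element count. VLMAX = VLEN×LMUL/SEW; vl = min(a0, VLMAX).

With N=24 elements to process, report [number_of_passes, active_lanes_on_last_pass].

[iterations, last_vl] = [6, 4]

lanes per group: 128·1/4/8 = 4
24 elements at 4/iter → 6 passes, remainder 4 on the last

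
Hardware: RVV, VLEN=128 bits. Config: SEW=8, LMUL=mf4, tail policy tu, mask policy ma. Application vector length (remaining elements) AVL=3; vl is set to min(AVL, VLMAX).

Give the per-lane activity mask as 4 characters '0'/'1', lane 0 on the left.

VLMAX = VLEN×LMUL/SEW = 128×1/4/8 = 4
vl = min(AVL, VLMAX) = min(3, 4) = 3
bits (lane 0 leftmost): 1110

predicate = 1110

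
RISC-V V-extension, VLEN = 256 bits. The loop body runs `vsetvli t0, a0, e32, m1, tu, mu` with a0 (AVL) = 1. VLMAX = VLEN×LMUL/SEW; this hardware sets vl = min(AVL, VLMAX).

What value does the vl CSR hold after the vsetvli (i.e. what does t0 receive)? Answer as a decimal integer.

lanes per group: 256·1/32 = 8
vl = min(AVL, VLMAX) = min(1, 8) = 1

vl = 1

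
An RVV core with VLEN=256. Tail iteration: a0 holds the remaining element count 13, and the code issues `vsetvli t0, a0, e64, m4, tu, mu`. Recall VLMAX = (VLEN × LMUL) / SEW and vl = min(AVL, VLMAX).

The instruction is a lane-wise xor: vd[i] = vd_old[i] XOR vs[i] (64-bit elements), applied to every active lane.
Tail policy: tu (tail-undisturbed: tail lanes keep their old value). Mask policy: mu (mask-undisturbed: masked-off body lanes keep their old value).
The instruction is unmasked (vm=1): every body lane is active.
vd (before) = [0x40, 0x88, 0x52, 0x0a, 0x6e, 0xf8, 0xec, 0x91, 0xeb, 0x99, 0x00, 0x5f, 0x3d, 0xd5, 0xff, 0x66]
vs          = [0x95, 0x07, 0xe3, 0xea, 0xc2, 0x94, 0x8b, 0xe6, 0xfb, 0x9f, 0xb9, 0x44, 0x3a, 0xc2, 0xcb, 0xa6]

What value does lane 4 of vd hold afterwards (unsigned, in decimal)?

vd[4] = 172

VLMAX = VLEN×LMUL/SEW = 256×4/64 = 16
vl ← min(13, 16) = 13
vd[0] xor(0x40,0x95) -> 0xd5
vd[1] xor(0x88,0x07) -> 0x8f
vd[2] xor(0x52,0xe3) -> 0xb1
vd[3] xor(0x0a,0xea) -> 0xe0
vd[4] xor(0x6e,0xc2) -> 0xac
vd[5] xor(0xf8,0x94) -> 0x6c
vd[6] xor(0xec,0x8b) -> 0x67
vd[7] xor(0x91,0xe6) -> 0x77
vd[8] xor(0xeb,0xfb) -> 0x10
vd[9] xor(0x99,0x9f) -> 0x06
vd[10] xor(0x00,0xb9) -> 0xb9
vd[11] xor(0x5f,0x44) -> 0x1b
vd[12] xor(0x3d,0x3a) -> 0x07
vd[13] tail/keep -> 0xd5
vd[14] tail/keep -> 0xff
vd[15] tail/keep -> 0x66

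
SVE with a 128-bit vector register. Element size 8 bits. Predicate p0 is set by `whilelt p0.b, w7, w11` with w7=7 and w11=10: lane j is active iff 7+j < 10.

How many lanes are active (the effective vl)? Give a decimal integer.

128-bit reg / 8-bit elem → 16 lanes
whilelt: lane j active iff 7+j < 10 → j < 3 → 3 active

vl = 3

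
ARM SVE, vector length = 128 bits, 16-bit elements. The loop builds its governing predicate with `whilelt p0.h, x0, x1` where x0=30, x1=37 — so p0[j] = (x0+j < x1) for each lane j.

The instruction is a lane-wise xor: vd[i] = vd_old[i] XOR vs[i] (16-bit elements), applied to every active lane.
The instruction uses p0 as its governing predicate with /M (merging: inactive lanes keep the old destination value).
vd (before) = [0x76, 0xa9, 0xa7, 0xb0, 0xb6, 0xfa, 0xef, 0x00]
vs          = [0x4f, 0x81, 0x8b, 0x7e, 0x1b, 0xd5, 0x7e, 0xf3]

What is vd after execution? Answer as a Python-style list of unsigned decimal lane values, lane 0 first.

vd = [57, 40, 44, 206, 173, 47, 145, 0]

register lanes = 128/16 = 8
active while 30+j < 37, i.e. j ∈ [0,7) capped at 8 ⇒ 7
  i=0: xor(0x76,0x4f) → 57
  i=1: xor(0xa9,0x81) → 40
  i=2: xor(0xa7,0x8b) → 44
  i=3: xor(0xb0,0x7e) → 206
  i=4: xor(0xb6,0x1b) → 173
  i=5: xor(0xfa,0xd5) → 47
  i=6: xor(0xef,0x7e) → 145
  i=7: tail/keep → 0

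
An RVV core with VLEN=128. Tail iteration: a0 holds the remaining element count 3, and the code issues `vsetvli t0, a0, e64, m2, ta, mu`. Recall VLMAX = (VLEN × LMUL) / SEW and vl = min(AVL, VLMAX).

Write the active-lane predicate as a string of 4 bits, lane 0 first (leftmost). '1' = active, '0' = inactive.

predicate = 1110

VLMAX = VLEN×LMUL/SEW = 128×2/64 = 4
AVL=3 ≤ VLMAX=4, so vl = 3
bits (lane 0 leftmost): 1110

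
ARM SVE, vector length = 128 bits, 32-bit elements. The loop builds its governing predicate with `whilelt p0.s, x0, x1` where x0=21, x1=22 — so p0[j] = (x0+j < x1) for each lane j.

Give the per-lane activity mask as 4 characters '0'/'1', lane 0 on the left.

predicate = 1000

lane count: 128 div 32 = 4
p0[j] = (21+j < 22); true for j=0..0 → 1 lanes set
bits (lane 0 leftmost): 1000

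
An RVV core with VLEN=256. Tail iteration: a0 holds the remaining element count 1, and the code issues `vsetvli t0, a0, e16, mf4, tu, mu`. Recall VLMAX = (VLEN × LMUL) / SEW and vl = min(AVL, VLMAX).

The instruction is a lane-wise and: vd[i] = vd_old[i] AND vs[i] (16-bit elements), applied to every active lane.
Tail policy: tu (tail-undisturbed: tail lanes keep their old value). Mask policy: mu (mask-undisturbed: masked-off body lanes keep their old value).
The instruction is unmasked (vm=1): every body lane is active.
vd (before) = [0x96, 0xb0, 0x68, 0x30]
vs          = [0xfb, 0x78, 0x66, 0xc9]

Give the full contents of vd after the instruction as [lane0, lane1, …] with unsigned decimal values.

VLMAX = VLEN×LMUL/SEW = 256×1/4/16 = 4
vl = min(AVL, VLMAX) = min(1, 4) = 1
[0] and(0x96,0xfb) = 0x92
[1] tail/keep = 0xb0
[2] tail/keep = 0x68
[3] tail/keep = 0x30

vd = [146, 176, 104, 48]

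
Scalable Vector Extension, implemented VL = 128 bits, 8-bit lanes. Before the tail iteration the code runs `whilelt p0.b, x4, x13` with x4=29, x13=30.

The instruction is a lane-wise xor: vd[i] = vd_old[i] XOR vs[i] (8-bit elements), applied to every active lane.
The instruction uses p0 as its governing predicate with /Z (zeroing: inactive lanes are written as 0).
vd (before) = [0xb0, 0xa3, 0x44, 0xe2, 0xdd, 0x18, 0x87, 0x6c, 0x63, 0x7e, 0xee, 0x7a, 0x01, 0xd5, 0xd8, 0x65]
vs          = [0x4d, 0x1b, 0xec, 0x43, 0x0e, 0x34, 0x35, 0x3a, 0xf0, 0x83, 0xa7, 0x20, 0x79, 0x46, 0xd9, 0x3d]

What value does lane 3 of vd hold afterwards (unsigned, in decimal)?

register lanes = 128/8 = 16
active while 29+j < 30, i.e. j ∈ [0,1) capped at 16 ⇒ 1
vd[0] xor(0xb0,0x4d) -> 0xfd
vd[1] tail/zero -> 0x00
vd[2] tail/zero -> 0x00
vd[3] tail/zero -> 0x00
vd[4] tail/zero -> 0x00
vd[5] tail/zero -> 0x00
vd[6] tail/zero -> 0x00
vd[7] tail/zero -> 0x00
vd[8] tail/zero -> 0x00
vd[9] tail/zero -> 0x00
vd[10] tail/zero -> 0x00
vd[11] tail/zero -> 0x00
vd[12] tail/zero -> 0x00
vd[13] tail/zero -> 0x00
vd[14] tail/zero -> 0x00
vd[15] tail/zero -> 0x00

vd[3] = 0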